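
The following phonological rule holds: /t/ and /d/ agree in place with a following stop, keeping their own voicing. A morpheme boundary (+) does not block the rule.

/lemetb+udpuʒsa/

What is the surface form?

[lemepb+ubpuʒsa]

/t/ before /b/ (labial) → [p]
/d/ before /p/ (labial) → [b]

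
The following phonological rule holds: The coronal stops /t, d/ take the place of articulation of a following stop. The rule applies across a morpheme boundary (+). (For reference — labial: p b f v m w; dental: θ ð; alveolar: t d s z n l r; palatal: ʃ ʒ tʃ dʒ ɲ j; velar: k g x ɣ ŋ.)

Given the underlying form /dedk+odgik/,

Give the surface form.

[degk+oggik]

/d/ before /k/ (velar) → [g]
/d/ before /g/ (velar) → [g]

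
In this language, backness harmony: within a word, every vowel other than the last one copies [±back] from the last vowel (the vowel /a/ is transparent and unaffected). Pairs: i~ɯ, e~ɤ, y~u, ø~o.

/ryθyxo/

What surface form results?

[ruθuxo]

/y/ harmonizes with /o/ ([+back]) → [u]
/y/ harmonizes with /o/ ([+back]) → [u]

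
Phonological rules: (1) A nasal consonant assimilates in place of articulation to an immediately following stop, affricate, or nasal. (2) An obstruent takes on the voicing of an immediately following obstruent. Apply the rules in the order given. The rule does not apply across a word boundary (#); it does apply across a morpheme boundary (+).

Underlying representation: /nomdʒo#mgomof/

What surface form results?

[noɲdʒo#ŋgomof]

Rule 1: /m/ before /dʒ/ (palatal) → [ɲ]
Rule 1: /m/ before /g/ (velar) → [ŋ]
After rule 1: noɲdʒo#ŋgomof
Rule 2: no segment meets the rule's conditions; no change.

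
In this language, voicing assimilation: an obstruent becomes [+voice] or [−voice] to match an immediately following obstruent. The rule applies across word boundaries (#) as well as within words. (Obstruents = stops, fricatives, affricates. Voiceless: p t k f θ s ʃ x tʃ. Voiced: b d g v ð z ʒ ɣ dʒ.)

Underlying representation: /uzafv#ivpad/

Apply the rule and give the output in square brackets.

[uzavv#ifpad]

/f/ before /v/ (voiced) → [v]
/v/ before /p/ (voiceless) → [f]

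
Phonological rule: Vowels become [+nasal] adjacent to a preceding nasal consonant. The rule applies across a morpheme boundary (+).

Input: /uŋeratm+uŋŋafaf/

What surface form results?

/e/ after nasal /ŋ/ → [ẽ]
/u/ after nasal /m/ → [ũ]
/a/ after nasal /ŋ/ → [ã]

[uŋẽratm+ũŋŋãfaf]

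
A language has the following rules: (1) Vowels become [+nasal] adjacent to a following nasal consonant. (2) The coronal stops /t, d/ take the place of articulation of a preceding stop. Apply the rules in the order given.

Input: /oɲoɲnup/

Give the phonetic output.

Rule 1: /o/ before nasal /ɲ/ → [õ]
Rule 1: /o/ before nasal /ɲ/ → [õ]
After rule 1: õɲõɲnup
Rule 2: no segment meets the rule's conditions; no change.

[õɲõɲnup]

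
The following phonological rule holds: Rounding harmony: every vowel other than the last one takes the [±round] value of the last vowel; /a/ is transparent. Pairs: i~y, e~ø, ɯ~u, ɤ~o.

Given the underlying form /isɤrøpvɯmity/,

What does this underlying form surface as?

[ysorøpvumyty]

/i/ harmonizes with /y/ ([+round]) → [y]
/ɤ/ harmonizes with /y/ ([+round]) → [o]
/ɯ/ harmonizes with /y/ ([+round]) → [u]
/i/ harmonizes with /y/ ([+round]) → [y]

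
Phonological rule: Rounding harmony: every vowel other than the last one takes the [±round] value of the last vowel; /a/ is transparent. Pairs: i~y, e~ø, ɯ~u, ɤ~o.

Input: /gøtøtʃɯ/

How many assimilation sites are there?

2

/ø/ harmonizes with /ɯ/ ([-round]) → [e]
/ø/ harmonizes with /ɯ/ ([-round]) → [e]
2 segments change.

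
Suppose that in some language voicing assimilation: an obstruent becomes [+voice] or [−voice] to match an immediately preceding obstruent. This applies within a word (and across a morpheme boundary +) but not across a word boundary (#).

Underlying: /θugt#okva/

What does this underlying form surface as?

[θugd#okfa]

/t/ after /g/ (voiced) → [d]
/v/ after /k/ (voiceless) → [f]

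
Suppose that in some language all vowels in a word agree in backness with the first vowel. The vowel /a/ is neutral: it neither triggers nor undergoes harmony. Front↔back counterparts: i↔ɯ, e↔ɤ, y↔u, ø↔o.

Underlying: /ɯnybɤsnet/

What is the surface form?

/y/ harmonizes with /ɯ/ ([+back]) → [u]
/e/ harmonizes with /ɯ/ ([+back]) → [ɤ]

[ɯnubɤsnɤt]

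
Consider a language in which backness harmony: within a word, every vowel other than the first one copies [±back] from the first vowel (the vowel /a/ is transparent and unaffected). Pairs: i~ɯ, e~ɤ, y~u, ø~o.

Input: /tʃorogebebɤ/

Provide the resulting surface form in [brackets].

[tʃorogɤbɤbɤ]

/e/ harmonizes with /o/ ([+back]) → [ɤ]
/e/ harmonizes with /o/ ([+back]) → [ɤ]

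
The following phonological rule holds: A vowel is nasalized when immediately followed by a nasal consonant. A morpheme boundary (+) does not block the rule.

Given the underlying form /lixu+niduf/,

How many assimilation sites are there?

/u/ before nasal /n/ → [ũ]
1 segment changes.

1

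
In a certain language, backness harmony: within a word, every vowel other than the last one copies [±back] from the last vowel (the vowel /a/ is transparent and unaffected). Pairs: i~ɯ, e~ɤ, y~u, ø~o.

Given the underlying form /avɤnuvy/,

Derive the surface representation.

/ɤ/ harmonizes with /y/ ([-back]) → [e]
/u/ harmonizes with /y/ ([-back]) → [y]

[avenyvy]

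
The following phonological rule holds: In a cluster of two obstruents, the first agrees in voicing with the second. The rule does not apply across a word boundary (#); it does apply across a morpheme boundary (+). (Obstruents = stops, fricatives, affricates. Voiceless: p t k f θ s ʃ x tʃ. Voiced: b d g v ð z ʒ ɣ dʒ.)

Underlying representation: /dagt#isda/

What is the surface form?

[dakt#izda]

/g/ before /t/ (voiceless) → [k]
/s/ before /d/ (voiced) → [z]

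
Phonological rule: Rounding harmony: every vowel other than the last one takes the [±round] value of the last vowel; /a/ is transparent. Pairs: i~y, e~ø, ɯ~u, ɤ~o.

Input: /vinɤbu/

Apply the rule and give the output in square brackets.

/i/ harmonizes with /u/ ([+round]) → [y]
/ɤ/ harmonizes with /u/ ([+round]) → [o]

[vynobu]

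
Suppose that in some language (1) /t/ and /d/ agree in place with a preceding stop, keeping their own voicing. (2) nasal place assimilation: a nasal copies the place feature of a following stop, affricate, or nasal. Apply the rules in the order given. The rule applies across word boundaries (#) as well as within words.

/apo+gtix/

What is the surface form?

[apo+gkix]

Rule 1: /t/ after /g/ (velar) → [k]
After rule 1: apo+gkix
Rule 2: no segment meets the rule's conditions; no change.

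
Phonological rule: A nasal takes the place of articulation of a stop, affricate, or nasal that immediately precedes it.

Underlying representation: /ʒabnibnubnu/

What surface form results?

[ʒabmibmubmu]

/n/ after /b/ (labial) → [m]
/n/ after /b/ (labial) → [m]
/n/ after /b/ (labial) → [m]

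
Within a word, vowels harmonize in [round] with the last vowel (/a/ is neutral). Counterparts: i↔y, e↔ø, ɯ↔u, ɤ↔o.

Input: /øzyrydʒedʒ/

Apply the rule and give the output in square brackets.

[eziridʒedʒ]

/ø/ harmonizes with /e/ ([-round]) → [e]
/y/ harmonizes with /e/ ([-round]) → [i]
/y/ harmonizes with /e/ ([-round]) → [i]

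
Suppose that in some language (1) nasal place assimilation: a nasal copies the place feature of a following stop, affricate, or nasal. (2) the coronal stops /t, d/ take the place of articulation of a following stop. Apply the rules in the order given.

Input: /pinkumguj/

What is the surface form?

[piŋkuŋguj]

Rule 1: /n/ before /k/ (velar) → [ŋ]
Rule 1: /m/ before /g/ (velar) → [ŋ]
After rule 1: piŋkuŋguj
Rule 2: no segment meets the rule's conditions; no change.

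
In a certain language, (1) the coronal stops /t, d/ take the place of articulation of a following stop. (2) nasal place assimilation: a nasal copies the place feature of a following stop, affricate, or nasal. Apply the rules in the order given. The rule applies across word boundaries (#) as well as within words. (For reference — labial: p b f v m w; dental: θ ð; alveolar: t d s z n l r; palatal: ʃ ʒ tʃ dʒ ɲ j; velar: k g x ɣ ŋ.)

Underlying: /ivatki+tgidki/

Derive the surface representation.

[ivakki+kgigki]

Rule 1: /t/ before /k/ (velar) → [k]
Rule 1: /t/ before /g/ (velar) → [k]
Rule 1: /d/ before /k/ (velar) → [g]
After rule 1: ivakki+kgigki
Rule 2: no segment meets the rule's conditions; no change.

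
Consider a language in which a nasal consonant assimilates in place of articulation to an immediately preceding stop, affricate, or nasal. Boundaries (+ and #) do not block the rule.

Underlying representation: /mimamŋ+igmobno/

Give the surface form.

/ŋ/ after /m/ (labial) → [m]
/m/ after /g/ (velar) → [ŋ]
/n/ after /b/ (labial) → [m]

[mimamm+igŋobmo]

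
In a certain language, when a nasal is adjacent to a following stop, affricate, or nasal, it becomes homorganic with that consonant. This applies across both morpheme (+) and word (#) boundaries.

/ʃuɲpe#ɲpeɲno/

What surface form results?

[ʃumpe#mpenno]

/ɲ/ before /p/ (labial) → [m]
/ɲ/ before /p/ (labial) → [m]
/ɲ/ before /n/ (alveolar) → [n]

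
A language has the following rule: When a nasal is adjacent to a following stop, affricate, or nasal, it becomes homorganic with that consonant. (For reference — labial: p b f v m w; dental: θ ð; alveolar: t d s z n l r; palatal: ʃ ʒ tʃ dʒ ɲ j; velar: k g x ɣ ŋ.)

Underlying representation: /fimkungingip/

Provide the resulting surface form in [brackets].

/m/ before /k/ (velar) → [ŋ]
/n/ before /g/ (velar) → [ŋ]
/n/ before /g/ (velar) → [ŋ]

[fiŋkuŋgiŋgip]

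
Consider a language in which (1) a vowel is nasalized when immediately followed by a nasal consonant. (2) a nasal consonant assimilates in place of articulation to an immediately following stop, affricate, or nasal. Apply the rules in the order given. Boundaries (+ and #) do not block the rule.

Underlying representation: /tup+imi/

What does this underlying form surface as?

Rule 1: /i/ before nasal /m/ → [ĩ]
After rule 1: tup+ĩmi
Rule 2: no segment meets the rule's conditions; no change.

[tup+ĩmi]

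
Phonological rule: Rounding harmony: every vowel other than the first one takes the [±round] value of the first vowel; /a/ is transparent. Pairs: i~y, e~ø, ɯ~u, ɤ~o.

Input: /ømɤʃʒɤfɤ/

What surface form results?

[ømoʃʒofo]

/ɤ/ harmonizes with /ø/ ([+round]) → [o]
/ɤ/ harmonizes with /ø/ ([+round]) → [o]
/ɤ/ harmonizes with /ø/ ([+round]) → [o]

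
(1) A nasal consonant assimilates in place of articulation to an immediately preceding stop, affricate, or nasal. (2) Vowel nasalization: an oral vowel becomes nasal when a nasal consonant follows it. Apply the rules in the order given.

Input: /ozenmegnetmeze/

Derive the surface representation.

[ozẽnnegŋetneze]

Rule 1: /m/ after /n/ (alveolar) → [n]
Rule 1: /n/ after /g/ (velar) → [ŋ]
Rule 1: /m/ after /t/ (alveolar) → [n]
After rule 1: ozennegŋetneze
Rule 2: /e/ before nasal /n/ → [ẽ]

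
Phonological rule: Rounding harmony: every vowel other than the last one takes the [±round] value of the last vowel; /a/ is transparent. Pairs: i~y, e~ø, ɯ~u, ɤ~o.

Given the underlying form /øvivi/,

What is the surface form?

/ø/ harmonizes with /i/ ([-round]) → [e]

[evivi]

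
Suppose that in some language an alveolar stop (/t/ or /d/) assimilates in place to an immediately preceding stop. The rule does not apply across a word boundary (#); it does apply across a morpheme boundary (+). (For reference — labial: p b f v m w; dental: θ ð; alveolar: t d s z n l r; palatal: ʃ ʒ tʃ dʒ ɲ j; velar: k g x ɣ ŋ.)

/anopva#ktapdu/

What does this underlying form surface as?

/t/ after /k/ (velar) → [k]
/d/ after /p/ (labial) → [b]

[anopva#kkapbu]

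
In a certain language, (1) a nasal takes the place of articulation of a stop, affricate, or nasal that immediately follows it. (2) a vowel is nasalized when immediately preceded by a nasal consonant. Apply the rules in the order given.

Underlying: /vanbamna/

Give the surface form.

[vambannã]

Rule 1: /n/ before /b/ (labial) → [m]
Rule 1: /m/ before /n/ (alveolar) → [n]
After rule 1: vambanna
Rule 2: /a/ after nasal /n/ → [ã]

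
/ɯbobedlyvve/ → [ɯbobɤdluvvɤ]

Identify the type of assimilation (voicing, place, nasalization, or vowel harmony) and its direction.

/e/→[ɤ] /y/→[u] /e/→[ɤ].
Vowels agree with the first vowel, so the harmony is progressive.

vowel harmony, progressive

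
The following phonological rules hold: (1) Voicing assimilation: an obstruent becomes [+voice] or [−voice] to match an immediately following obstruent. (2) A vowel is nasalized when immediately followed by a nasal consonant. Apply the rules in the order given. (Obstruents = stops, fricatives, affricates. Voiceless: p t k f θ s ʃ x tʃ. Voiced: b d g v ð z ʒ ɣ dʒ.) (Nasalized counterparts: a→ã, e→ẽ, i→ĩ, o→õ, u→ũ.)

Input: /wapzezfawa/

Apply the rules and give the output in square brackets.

[wabzesfawa]

Rule 1: /p/ before /z/ (voiced) → [b]
Rule 1: /z/ before /f/ (voiceless) → [s]
After rule 1: wabzesfawa
Rule 2: no segment meets the rule's conditions; no change.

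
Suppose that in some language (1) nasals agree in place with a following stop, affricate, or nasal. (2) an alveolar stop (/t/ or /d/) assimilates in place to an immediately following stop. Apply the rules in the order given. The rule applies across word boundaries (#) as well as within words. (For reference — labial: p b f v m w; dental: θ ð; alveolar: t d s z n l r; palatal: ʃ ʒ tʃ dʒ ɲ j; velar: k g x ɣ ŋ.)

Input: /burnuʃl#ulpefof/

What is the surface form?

[burnuʃl#ulpefof]

Rule 1: no segment meets the rule's conditions; no change.
After rule 1: burnuʃl#ulpefof
Rule 2: no segment meets the rule's conditions; no change.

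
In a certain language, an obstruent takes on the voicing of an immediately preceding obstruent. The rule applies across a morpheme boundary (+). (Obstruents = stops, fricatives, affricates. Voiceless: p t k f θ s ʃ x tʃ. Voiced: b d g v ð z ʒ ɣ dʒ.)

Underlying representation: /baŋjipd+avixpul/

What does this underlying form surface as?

/d/ after /p/ (voiceless) → [t]

[baŋjipt+avixpul]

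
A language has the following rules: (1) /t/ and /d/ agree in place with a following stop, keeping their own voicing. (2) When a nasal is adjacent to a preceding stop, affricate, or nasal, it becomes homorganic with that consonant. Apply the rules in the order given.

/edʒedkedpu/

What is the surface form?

Rule 1: /d/ before /k/ (velar) → [g]
Rule 1: /d/ before /p/ (labial) → [b]
After rule 1: edʒegkebpu
Rule 2: no segment meets the rule's conditions; no change.

[edʒegkebpu]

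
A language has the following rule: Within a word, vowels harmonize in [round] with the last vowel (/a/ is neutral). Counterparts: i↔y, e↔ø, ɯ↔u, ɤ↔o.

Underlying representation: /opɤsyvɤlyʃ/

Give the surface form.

/ɤ/ harmonizes with /y/ ([+round]) → [o]
/ɤ/ harmonizes with /y/ ([+round]) → [o]

[oposyvolyʃ]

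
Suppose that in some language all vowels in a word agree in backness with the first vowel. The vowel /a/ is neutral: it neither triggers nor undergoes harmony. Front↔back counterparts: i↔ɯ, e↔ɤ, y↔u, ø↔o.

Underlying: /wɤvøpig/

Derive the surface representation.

/ø/ harmonizes with /ɤ/ ([+back]) → [o]
/i/ harmonizes with /ɤ/ ([+back]) → [ɯ]

[wɤvopɯg]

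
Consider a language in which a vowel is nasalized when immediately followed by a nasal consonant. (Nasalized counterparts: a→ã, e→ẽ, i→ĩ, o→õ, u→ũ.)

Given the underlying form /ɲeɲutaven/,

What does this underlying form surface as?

[ɲẽɲutavẽn]

/e/ before nasal /ɲ/ → [ẽ]
/e/ before nasal /n/ → [ẽ]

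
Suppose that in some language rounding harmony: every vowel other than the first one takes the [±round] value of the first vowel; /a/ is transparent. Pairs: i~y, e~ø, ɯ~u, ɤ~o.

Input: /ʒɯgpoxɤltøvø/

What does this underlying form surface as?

/o/ harmonizes with /ɯ/ ([-round]) → [ɤ]
/ø/ harmonizes with /ɯ/ ([-round]) → [e]
/ø/ harmonizes with /ɯ/ ([-round]) → [e]

[ʒɯgpɤxɤlteve]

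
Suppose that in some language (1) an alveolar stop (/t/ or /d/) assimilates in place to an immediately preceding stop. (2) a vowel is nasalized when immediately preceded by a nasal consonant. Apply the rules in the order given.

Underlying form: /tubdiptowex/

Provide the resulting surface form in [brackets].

Rule 1: /d/ after /b/ (labial) → [b]
Rule 1: /t/ after /p/ (labial) → [p]
After rule 1: tubbippowex
Rule 2: no segment meets the rule's conditions; no change.

[tubbippowex]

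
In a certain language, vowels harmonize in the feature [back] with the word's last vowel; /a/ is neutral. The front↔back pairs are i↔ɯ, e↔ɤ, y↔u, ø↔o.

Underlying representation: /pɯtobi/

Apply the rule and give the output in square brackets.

/ɯ/ harmonizes with /i/ ([-back]) → [i]
/o/ harmonizes with /i/ ([-back]) → [ø]

[pitøbi]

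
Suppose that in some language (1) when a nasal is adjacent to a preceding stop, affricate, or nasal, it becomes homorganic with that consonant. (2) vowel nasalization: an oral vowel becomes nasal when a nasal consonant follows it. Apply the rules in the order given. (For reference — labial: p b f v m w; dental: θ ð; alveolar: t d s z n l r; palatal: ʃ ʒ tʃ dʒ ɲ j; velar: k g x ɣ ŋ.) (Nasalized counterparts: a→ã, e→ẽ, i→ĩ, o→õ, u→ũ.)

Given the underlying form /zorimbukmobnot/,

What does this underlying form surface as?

Rule 1: /m/ after /k/ (velar) → [ŋ]
Rule 1: /n/ after /b/ (labial) → [m]
After rule 1: zorimbukŋobmot
Rule 2: /i/ before nasal /m/ → [ĩ]

[zorĩmbukŋobmot]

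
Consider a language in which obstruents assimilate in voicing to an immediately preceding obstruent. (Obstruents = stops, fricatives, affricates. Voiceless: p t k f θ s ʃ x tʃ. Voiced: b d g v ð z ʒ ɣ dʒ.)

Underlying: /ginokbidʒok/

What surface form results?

/b/ after /k/ (voiceless) → [p]

[ginokpidʒok]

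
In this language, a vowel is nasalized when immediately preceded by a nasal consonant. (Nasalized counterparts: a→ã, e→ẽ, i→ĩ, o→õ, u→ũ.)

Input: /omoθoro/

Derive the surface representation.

[omõθoro]

/o/ after nasal /m/ → [õ]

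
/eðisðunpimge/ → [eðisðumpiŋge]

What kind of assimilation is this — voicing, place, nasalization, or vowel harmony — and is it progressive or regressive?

/n/→[m] /m/→[ŋ].
Each target copies a feature from the following segment, so the direction is regressive.

place assimilation, regressive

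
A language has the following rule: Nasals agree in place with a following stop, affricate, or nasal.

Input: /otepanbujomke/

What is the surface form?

[otepambujoŋke]

/n/ before /b/ (labial) → [m]
/m/ before /k/ (velar) → [ŋ]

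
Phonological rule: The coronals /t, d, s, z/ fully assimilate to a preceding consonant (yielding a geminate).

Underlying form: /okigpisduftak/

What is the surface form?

/d/ after /s/ → [s] (total assimilation)
/t/ after /f/ → [f] (total assimilation)

[okigpissuffak]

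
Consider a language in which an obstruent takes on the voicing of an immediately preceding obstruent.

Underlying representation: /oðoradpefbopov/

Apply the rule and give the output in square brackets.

/p/ after /d/ (voiced) → [b]
/b/ after /f/ (voiceless) → [p]

[oðoradbefpopov]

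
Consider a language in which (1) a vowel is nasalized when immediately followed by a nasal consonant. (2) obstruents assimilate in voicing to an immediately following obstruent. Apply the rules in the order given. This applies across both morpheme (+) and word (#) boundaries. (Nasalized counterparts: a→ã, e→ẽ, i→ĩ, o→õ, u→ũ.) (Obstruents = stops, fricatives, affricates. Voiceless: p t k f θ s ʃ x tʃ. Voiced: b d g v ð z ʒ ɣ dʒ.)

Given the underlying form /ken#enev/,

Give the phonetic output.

[kẽn#ẽnev]

Rule 1: /e/ before nasal /n/ → [ẽ]
Rule 1: /e/ before nasal /n/ → [ẽ]
After rule 1: kẽn#ẽnev
Rule 2: no segment meets the rule's conditions; no change.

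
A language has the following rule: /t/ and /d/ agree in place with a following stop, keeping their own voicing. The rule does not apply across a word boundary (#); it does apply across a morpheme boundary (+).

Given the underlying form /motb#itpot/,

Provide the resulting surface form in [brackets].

/t/ before /b/ (labial) → [p]
/t/ before /p/ (labial) → [p]

[mopb#ippot]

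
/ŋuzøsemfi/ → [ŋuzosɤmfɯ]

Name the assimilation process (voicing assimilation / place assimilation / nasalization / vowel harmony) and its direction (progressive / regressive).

/ø/→[o] /e/→[ɤ] /i/→[ɯ].
Vowels agree with the first vowel, so the harmony is progressive.

vowel harmony, progressive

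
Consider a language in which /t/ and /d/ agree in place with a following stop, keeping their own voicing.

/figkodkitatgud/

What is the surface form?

[figkogkitakgud]

/d/ before /k/ (velar) → [g]
/t/ before /g/ (velar) → [k]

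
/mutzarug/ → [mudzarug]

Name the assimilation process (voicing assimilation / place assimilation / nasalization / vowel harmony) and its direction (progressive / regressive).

/t/→[d].
Each target copies a feature from the following segment, so the direction is regressive.

voicing assimilation, regressive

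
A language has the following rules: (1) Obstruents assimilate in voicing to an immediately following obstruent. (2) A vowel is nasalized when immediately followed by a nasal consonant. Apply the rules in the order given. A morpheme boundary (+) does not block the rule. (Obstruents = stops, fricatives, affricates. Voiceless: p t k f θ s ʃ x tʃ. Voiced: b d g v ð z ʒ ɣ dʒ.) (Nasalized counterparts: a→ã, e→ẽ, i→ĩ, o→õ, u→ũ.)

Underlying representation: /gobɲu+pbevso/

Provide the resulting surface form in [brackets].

[gobɲu+bbefso]

Rule 1: /p/ before /b/ (voiced) → [b]
Rule 1: /v/ before /s/ (voiceless) → [f]
After rule 1: gobɲu+bbefso
Rule 2: no segment meets the rule's conditions; no change.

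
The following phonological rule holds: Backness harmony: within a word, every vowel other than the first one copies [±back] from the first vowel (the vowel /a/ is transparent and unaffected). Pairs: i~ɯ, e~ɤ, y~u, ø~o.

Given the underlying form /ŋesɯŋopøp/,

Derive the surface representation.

[ŋesiŋøpøp]

/ɯ/ harmonizes with /e/ ([-back]) → [i]
/o/ harmonizes with /e/ ([-back]) → [ø]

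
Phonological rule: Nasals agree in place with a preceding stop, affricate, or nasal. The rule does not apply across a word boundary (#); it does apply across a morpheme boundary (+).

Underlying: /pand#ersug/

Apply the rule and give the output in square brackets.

no segment meets the rule's conditions; no change.

[pand#ersug]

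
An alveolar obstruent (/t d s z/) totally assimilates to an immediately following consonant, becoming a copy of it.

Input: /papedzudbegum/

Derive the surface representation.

/d/ before /z/ → [z] (total assimilation)
/d/ before /b/ → [b] (total assimilation)

[papezzubbegum]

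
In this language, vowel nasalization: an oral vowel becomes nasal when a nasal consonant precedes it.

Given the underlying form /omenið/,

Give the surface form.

[omẽnĩð]

/e/ after nasal /m/ → [ẽ]
/i/ after nasal /n/ → [ĩ]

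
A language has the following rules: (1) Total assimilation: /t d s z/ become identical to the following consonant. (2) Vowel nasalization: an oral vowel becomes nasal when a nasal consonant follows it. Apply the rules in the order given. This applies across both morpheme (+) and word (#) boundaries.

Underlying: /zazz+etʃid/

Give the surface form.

Rule 1: no segment meets the rule's conditions; no change.
After rule 1: zazz+etʃid
Rule 2: no segment meets the rule's conditions; no change.

[zazz+etʃid]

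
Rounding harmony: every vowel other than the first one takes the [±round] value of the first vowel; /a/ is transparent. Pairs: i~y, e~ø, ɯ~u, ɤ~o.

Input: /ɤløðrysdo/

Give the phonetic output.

[ɤleðrisdɤ]

/ø/ harmonizes with /ɤ/ ([-round]) → [e]
/y/ harmonizes with /ɤ/ ([-round]) → [i]
/o/ harmonizes with /ɤ/ ([-round]) → [ɤ]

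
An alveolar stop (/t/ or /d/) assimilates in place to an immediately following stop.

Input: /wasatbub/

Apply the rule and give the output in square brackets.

/t/ before /b/ (labial) → [p]

[wasapbub]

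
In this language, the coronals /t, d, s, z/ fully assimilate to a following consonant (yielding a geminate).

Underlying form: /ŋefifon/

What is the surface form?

[ŋefifon]

no segment meets the rule's conditions; no change.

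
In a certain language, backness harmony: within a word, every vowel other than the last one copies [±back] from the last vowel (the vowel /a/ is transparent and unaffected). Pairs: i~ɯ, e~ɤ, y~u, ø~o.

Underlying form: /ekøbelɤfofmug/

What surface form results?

[ɤkobɤlɤfofmug]

/e/ harmonizes with /u/ ([+back]) → [ɤ]
/ø/ harmonizes with /u/ ([+back]) → [o]
/e/ harmonizes with /u/ ([+back]) → [ɤ]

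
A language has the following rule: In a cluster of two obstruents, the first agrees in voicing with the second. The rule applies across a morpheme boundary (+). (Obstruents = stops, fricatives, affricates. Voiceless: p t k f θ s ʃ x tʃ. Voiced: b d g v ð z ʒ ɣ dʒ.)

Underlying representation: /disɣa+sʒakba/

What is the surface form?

/s/ before /ɣ/ (voiced) → [z]
/s/ before /ʒ/ (voiced) → [z]
/k/ before /b/ (voiced) → [g]

[dizɣa+zʒagba]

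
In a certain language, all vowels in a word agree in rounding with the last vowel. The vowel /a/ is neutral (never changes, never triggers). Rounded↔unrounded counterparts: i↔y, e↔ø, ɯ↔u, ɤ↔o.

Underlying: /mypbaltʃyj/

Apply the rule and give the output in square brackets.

[mypbaltʃyj]

no segment meets the rule's conditions; no change.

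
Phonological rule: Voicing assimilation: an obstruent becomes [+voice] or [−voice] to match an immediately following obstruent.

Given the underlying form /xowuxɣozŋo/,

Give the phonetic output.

[xowuɣɣozŋo]

/x/ before /ɣ/ (voiced) → [ɣ]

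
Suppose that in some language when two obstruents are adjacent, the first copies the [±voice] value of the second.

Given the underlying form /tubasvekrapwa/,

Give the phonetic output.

/s/ before /v/ (voiced) → [z]

[tubazvekrapwa]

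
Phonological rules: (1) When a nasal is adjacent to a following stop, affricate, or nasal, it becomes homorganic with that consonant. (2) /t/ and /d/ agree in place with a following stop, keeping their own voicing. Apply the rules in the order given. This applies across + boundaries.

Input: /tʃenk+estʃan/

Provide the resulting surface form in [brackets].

Rule 1: /n/ before /k/ (velar) → [ŋ]
After rule 1: tʃeŋk+estʃan
Rule 2: no segment meets the rule's conditions; no change.

[tʃeŋk+estʃan]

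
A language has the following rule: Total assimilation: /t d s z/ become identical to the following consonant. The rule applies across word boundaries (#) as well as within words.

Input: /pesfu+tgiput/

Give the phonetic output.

/s/ before /f/ → [f] (total assimilation)
/t/ before /g/ → [g] (total assimilation)

[peffu+ggiput]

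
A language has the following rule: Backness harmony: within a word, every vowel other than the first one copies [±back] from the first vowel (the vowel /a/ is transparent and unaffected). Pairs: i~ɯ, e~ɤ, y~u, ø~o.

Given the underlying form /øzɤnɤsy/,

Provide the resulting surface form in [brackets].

[øzenesy]

/ɤ/ harmonizes with /ø/ ([-back]) → [e]
/ɤ/ harmonizes with /ø/ ([-back]) → [e]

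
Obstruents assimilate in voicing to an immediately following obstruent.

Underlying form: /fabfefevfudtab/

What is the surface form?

[fapfefeffuttab]

/b/ before /f/ (voiceless) → [p]
/v/ before /f/ (voiceless) → [f]
/d/ before /t/ (voiceless) → [t]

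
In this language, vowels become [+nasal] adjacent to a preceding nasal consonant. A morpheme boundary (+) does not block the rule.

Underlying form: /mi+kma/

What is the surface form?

/i/ after nasal /m/ → [ĩ]
/a/ after nasal /m/ → [ã]

[mĩ+kmã]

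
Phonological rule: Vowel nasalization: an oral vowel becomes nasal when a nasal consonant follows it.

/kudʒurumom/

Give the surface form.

/u/ before nasal /m/ → [ũ]
/o/ before nasal /m/ → [õ]

[kudʒurũmõm]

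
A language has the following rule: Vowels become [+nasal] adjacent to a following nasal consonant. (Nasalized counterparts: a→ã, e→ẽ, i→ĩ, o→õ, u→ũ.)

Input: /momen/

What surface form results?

/o/ before nasal /m/ → [õ]
/e/ before nasal /n/ → [ẽ]

[mõmẽn]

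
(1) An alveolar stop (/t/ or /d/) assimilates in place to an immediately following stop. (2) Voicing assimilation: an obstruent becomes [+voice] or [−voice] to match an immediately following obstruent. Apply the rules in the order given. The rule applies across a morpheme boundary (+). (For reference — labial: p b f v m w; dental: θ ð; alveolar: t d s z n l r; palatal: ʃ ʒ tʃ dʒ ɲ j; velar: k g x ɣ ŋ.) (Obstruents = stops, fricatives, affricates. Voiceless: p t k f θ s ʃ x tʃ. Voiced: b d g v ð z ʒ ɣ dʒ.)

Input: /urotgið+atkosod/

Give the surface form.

Rule 1: /t/ before /g/ (velar) → [k]
Rule 1: /t/ before /k/ (velar) → [k]
After rule 1: urokgið+akkosod
Rule 2: /k/ before /g/ (voiced) → [g]

[uroggið+akkosod]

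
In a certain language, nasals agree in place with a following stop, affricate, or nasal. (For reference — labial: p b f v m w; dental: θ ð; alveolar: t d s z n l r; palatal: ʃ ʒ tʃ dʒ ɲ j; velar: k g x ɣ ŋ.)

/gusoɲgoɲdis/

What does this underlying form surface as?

/ɲ/ before /g/ (velar) → [ŋ]
/ɲ/ before /d/ (alveolar) → [n]

[gusoŋgondis]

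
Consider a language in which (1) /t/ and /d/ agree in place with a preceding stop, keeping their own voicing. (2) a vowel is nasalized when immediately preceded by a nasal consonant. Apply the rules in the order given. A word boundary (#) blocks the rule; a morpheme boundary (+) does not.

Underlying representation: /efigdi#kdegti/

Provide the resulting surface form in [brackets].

Rule 1: /d/ after /g/ (velar) → [g]
Rule 1: /d/ after /k/ (velar) → [g]
Rule 1: /t/ after /g/ (velar) → [k]
After rule 1: efiggi#kgegki
Rule 2: no segment meets the rule's conditions; no change.

[efiggi#kgegki]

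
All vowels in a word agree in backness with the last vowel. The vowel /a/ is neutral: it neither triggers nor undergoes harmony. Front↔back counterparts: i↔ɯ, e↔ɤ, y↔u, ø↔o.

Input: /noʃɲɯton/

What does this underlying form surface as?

no segment meets the rule's conditions; no change.

[noʃɲɯton]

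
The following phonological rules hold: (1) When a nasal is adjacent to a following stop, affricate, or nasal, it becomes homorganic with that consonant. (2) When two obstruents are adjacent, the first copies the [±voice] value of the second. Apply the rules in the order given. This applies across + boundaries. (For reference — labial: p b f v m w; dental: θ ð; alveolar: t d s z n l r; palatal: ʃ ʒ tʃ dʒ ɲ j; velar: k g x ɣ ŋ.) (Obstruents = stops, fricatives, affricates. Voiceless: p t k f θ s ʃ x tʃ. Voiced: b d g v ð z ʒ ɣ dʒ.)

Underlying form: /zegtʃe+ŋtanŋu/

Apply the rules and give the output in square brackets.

Rule 1: /ŋ/ before /t/ (alveolar) → [n]
Rule 1: /n/ before /ŋ/ (velar) → [ŋ]
After rule 1: zegtʃe+ntaŋŋu
Rule 2: /g/ before /tʃ/ (voiceless) → [k]

[zektʃe+ntaŋŋu]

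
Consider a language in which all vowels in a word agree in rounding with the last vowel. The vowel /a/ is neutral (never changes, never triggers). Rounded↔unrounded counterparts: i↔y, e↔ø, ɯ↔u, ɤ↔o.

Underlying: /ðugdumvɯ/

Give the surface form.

/u/ harmonizes with /ɯ/ ([-round]) → [ɯ]
/u/ harmonizes with /ɯ/ ([-round]) → [ɯ]

[ðɯgdɯmvɯ]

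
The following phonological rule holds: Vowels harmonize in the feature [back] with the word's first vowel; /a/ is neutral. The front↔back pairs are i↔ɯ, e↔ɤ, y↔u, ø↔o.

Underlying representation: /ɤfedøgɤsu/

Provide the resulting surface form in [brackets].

[ɤfɤdogɤsu]

/e/ harmonizes with /ɤ/ ([+back]) → [ɤ]
/ø/ harmonizes with /ɤ/ ([+back]) → [o]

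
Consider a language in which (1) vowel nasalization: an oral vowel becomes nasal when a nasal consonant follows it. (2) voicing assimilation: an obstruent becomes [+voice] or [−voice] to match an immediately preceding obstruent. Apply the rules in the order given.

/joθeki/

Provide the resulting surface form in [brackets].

Rule 1: no segment meets the rule's conditions; no change.
After rule 1: joθeki
Rule 2: no segment meets the rule's conditions; no change.

[joθeki]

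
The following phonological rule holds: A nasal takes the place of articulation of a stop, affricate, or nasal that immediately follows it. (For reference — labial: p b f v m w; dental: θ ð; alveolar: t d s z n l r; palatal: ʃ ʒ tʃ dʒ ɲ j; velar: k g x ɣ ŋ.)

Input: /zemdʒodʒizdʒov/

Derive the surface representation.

[zeɲdʒodʒizdʒov]

/m/ before /dʒ/ (palatal) → [ɲ]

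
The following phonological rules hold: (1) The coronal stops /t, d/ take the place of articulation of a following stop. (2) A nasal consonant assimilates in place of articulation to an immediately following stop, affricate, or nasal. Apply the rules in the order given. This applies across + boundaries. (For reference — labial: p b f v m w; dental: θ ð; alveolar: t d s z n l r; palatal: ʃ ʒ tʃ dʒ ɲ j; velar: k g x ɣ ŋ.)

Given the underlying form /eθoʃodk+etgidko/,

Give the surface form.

Rule 1: /d/ before /k/ (velar) → [g]
Rule 1: /t/ before /g/ (velar) → [k]
Rule 1: /d/ before /k/ (velar) → [g]
After rule 1: eθoʃogk+ekgigko
Rule 2: no segment meets the rule's conditions; no change.

[eθoʃogk+ekgigko]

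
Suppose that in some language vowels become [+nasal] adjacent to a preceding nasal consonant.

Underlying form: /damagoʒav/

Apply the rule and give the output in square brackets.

/a/ after nasal /m/ → [ã]

[damãgoʒav]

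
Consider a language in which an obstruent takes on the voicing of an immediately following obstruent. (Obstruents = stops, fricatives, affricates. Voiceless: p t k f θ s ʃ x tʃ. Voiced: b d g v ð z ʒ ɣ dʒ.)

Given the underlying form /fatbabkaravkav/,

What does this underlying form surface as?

/t/ before /b/ (voiced) → [d]
/b/ before /k/ (voiceless) → [p]
/v/ before /k/ (voiceless) → [f]

[fadbapkarafkav]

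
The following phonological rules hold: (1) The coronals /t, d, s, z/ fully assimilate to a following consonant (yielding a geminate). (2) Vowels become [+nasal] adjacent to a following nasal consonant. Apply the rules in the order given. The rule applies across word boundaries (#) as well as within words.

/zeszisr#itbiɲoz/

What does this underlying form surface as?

Rule 1: /s/ before /z/ → [z] (total assimilation)
Rule 1: /s/ before /r/ → [r] (total assimilation)
Rule 1: /t/ before /b/ → [b] (total assimilation)
After rule 1: zezzirr#ibbiɲoz
Rule 2: /i/ before nasal /ɲ/ → [ĩ]

[zezzirr#ibbĩɲoz]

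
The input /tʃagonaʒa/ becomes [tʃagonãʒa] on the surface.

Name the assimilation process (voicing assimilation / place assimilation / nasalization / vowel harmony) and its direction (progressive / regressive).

/a/→[ã].
Each target copies a feature from the preceding segment, so the direction is progressive.

nasalization, progressive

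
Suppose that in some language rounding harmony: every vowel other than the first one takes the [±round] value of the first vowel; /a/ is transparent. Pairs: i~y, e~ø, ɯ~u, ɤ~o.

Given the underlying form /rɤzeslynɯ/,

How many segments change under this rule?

1

/y/ harmonizes with /ɤ/ ([-round]) → [i]
1 segment changes.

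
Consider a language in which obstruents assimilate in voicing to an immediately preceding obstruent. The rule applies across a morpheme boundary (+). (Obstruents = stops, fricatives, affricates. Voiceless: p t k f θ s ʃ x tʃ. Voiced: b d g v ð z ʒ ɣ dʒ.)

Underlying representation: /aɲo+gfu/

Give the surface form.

[aɲo+gvu]

/f/ after /g/ (voiced) → [v]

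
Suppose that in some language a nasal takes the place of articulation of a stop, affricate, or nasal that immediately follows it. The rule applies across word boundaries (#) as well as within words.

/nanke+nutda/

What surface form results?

[naŋke+nutda]

/n/ before /k/ (velar) → [ŋ]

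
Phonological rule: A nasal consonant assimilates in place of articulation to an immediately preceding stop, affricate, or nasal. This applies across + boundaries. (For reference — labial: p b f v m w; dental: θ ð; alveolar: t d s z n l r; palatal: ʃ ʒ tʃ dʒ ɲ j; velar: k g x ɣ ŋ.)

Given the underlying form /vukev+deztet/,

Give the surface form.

[vukev+deztet]

no segment meets the rule's conditions; no change.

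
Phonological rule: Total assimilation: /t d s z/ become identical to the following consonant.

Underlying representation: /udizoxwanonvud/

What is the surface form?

[udizoxwanonvud]

no segment meets the rule's conditions; no change.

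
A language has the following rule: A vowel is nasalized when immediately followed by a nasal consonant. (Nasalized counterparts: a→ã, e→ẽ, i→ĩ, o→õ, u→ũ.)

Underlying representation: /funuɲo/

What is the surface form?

[fũnũɲo]

/u/ before nasal /n/ → [ũ]
/u/ before nasal /ɲ/ → [ũ]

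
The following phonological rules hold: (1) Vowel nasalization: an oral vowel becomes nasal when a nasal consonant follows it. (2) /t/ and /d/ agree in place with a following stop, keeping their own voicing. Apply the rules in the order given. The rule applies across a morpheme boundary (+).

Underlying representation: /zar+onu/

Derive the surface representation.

Rule 1: /o/ before nasal /n/ → [õ]
After rule 1: zar+õnu
Rule 2: no segment meets the rule's conditions; no change.

[zar+õnu]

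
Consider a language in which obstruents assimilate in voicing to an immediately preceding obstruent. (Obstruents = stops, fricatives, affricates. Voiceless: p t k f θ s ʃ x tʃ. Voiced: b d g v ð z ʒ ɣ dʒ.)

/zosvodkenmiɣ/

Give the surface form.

[zosfodgenmiɣ]

/v/ after /s/ (voiceless) → [f]
/k/ after /d/ (voiced) → [g]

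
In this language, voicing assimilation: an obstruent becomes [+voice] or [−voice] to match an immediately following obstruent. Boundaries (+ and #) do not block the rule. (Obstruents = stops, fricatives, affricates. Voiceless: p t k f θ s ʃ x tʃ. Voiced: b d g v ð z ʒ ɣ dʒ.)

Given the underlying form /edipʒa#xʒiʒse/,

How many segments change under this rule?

/p/ before /ʒ/ (voiced) → [b]
/x/ before /ʒ/ (voiced) → [ɣ]
/ʒ/ before /s/ (voiceless) → [ʃ]
3 segments change.

3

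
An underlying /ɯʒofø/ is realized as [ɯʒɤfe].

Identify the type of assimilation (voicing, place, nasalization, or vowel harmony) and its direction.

vowel harmony, progressive

/o/→[ɤ] /ø/→[e].
Vowels agree with the first vowel, so the harmony is progressive.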